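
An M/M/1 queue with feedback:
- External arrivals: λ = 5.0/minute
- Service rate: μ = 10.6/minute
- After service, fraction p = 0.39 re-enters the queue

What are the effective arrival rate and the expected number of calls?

Effective arrival rate: λ_eff = λ/(1-p) = 5.0/(1-0.39) = 5.0/0.61 = 8.196721
ρ = λ_eff/μ = 8.196721/10.6 = 0.773276
L = ρ/(1-ρ) = 0.773276/(1-0.773276) = 3.4106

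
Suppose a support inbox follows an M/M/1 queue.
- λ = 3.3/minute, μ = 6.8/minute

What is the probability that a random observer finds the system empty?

ρ = λ/μ = 3.3/6.8 = 0.4853
P(0) = 1 - ρ = 1 - 0.4853 = 0.5147
The server is idle 51.47% of the time.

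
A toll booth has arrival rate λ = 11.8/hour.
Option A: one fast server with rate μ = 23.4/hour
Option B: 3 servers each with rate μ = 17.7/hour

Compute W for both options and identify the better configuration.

Option A: single server μ = 23.4 (M/M/1)
  ρ_A = 11.8/23.4 = 0.5043
  W_A = 1/(μ-λ) = 1/(23.4-11.8) = 1/11.60 = 0.08621

Option B: 3 servers μ = 17.7 (M/M/3)
  ρ_B = λ/(cμ) = 11.8/(3×17.7) = 0.2222
  Offered load a = λ/μ = cρ = 11.8/17.7 = 0.6667
  P₀ = [ Σₙ₌₀^2 aⁿ/n! + a^3/(3!(1-ρ)) ]⁻¹
  Σ = a^0/0! + a^1/1! + a^2/2! = 1.0000 + 0.6667 + 0.2222 = 1.8889
  a^3/(3!(1-ρ)) = 0.2963/(6 × 0.7778) = 0.06349
  P₀ = 1/(1.8889 + 0.06349) = 0.5122
  Lq = P₀·a^3·ρ / (3!(1-ρ)²) = 0.51220 × 0.29630 × 0.22222 / (6 × 0.60494) = 0.009292
  Wq_B = Lq/λ = 0.0092915/11.8 = 0.00078742
  W_B = Wq_B + 1/μ = 0.00078742 + 0.056497 = 0.05728

Since W_B = 0.05728 < W_A = 0.08621, Option B (multiple servers) has the shorter time in system.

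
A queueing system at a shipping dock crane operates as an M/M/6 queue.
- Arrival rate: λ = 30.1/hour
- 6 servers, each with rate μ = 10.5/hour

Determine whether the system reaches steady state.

Stability requires ρ = λ/(cμ) < 1
ρ = 30.1/(6 × 10.5) = 30.1/63.00 = 0.4778
Since 0.4778 < 1, the system is STABLE.
The servers are busy 47.78% of the time.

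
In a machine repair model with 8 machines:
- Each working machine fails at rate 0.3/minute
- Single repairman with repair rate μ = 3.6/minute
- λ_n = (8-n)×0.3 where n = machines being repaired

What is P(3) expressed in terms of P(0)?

P(3)/P(0) = ∏_{i=0}^{3-1} λ_i/μ_{i+1}
= (8-0)×0.3/3.6 × (8-1)×0.3/3.6 × (8-2)×0.3/3.6
= 0.1944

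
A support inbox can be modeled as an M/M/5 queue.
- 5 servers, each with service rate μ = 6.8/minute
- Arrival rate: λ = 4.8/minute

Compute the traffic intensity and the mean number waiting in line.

Traffic intensity: ρ = λ/(cμ) = 4.8/(5×6.8) = 0.1412
Since ρ = 0.1412 < 1, system is stable.
Offered load a = λ/μ = cρ = 4.8/6.8 = 0.7059
P₀ = [ Σₙ₌₀^4 aⁿ/n! + a^5/(5!(1-ρ)) ]⁻¹
Σ = a^0/0! + a^1/1! + a^2/2! + a^3/3! + a^4/4! = 1.0000 + 0.7059 + 0.2491 + 0.05862 + 0.01034 = 2.0240
a^5/(5!(1-ρ)) = 0.17525/(120 × 0.85882) = 0.001700
P₀ = 1/(2.0240 + 0.001700) = 0.4937
Lq = P₀·a^5·ρ / (5!(1-ρ)²) = 0.49366 × 0.17525 × 0.14118 / (120 × 0.73758) = 0.0001380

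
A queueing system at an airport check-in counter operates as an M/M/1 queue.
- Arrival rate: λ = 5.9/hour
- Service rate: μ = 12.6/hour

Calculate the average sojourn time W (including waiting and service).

First, compute utilization: ρ = λ/μ = 5.9/12.6 = 0.4683
For M/M/1: W = 1/(μ-λ)
W = 1/(12.6-5.9) = 1/6.70
W = 0.1493 hours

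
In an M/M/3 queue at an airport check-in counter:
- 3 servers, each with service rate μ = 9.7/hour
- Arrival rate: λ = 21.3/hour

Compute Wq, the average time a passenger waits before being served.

Traffic intensity: ρ = λ/(cμ) = 21.3/(3×9.7) = 0.7320
Since ρ = 0.7320 < 1, system is stable.
Offered load a = λ/μ = cρ = 21.3/9.7 = 2.1959
P₀ = [ Σₙ₌₀^2 aⁿ/n! + a^3/(3!(1-ρ)) ]⁻¹
Σ = a^0/0! + a^1/1! + a^2/2! = 1.0000 + 2.1959 + 2.4109 = 5.6068
a^3/(3!(1-ρ)) = 10.5882/(6 × 0.26804) = 6.5837
P₀ = 1/(5.6068 + 6.5837) = 0.08203
Lq = P₀·a^3·ρ / (3!(1-ρ)²) = 0.08203 × 10.5882 × 0.7320 / (6 × 0.07185) = 1.4748
Wq = Lq/λ = 1.4748/21.3 = 0.06924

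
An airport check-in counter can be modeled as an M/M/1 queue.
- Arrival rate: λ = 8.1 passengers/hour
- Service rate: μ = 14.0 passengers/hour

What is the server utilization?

Server utilization: ρ = λ/μ
ρ = 8.1/14.0 = 0.5786
The server is busy 57.86% of the time.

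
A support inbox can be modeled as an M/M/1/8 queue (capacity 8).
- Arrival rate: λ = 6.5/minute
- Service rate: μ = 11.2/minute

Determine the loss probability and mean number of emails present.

ρ = λ/μ = 6.5/11.2 = 0.58036
P₀ = (1-ρ)/(1-ρ^(K+1)) = (1-0.58036)/(1-0.58036^9) = 0.4196/0.9925 = 0.4228
P_K = P₀×ρ^K = 0.4228 × 0.58036^8 = 0.4228 × 0.01287 = 0.005441
Blocking probability P_8 = 0.005441 (0.54%)
L = ρ[1 - (K+1)ρ^K + Kρ^(K+1)] / [(1-ρ)(1-ρ^(K+1))]
L = 0.58036 × (1 - 9×0.01287 + 8×0.007469) / ((1 - 0.58036) × (1 - 0.007469)) = 1.3153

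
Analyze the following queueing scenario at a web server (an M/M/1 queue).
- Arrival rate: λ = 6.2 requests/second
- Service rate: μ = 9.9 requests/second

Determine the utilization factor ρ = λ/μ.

Server utilization: ρ = λ/μ
ρ = 6.2/9.9 = 0.6263
The server is busy 62.63% of the time.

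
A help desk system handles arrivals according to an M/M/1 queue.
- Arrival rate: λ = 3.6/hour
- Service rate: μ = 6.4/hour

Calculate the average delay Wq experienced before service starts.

First, compute utilization: ρ = λ/μ = 3.6/6.4 = 0.5625
For M/M/1: Wq = λ/(μ(μ-λ))
Wq = 3.6/(6.4 × (6.4-3.6))
Wq = 3.6/(6.4 × 2.80)
Wq = 0.2009 hours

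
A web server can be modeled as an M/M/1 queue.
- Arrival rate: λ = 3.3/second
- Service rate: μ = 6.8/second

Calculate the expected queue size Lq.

ρ = λ/μ = 3.3/6.8 = 0.4853
For M/M/1: Lq = λ²/(μ(μ-λ))
Lq = 10.89/(6.8 × 3.50)
Lq = 0.4576 requests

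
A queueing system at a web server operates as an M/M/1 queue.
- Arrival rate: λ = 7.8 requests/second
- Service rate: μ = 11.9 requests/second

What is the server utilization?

Server utilization: ρ = λ/μ
ρ = 7.8/11.9 = 0.6555
The server is busy 65.55% of the time.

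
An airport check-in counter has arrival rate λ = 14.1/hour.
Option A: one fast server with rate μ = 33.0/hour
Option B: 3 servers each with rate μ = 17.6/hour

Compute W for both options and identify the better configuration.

Option A: single server μ = 33.0 (M/M/1)
  ρ_A = 14.1/33.0 = 0.4273
  W_A = 1/(μ-λ) = 1/(33.0-14.1) = 1/18.90 = 0.05291

Option B: 3 servers μ = 17.6 (M/M/3)
  ρ_B = λ/(cμ) = 14.1/(3×17.6) = 0.2670
  Offered load a = λ/μ = cρ = 14.1/17.6 = 0.8011
  P₀ = [ Σₙ₌₀^2 aⁿ/n! + a^3/(3!(1-ρ)) ]⁻¹
  Σ = a^0/0! + a^1/1! + a^2/2! = 1.0000 + 0.8011 + 0.3209 = 2.1220
  a^3/(3!(1-ρ)) = 0.5142/(6 × 0.7330) = 0.1169
  P₀ = 1/(2.1220 + 0.1169) = 0.4466
  Lq = P₀·a^3·ρ / (3!(1-ρ)²) = 0.44663 × 0.51418 × 0.26705 / (6 × 0.53722) = 0.01903
  Wq_B = Lq/λ = 0.019026/14.1 = 0.001349
  W_B = Wq_B + 1/μ = 0.001349 + 0.05682 = 0.05817

Since W_A = 0.05291 < W_B = 0.05817, Option A (single fast server) has the shorter time in system.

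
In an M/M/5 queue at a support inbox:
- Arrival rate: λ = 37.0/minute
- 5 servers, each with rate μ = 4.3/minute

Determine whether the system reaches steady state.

Stability requires ρ = λ/(cμ) < 1
ρ = 37.0/(5 × 4.3) = 37.0/21.50 = 1.7209
Since 1.7209 ≥ 1, the system is UNSTABLE.
Need c > λ/μ = 37.0/4.3 = 8.60.
Minimum servers needed: c = 9.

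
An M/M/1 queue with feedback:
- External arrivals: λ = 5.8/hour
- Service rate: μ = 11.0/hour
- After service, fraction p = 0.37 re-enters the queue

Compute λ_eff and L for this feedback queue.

Effective arrival rate: λ_eff = λ/(1-p) = 5.8/(1-0.37) = 5.8/0.63 = 9.2063
ρ = λ_eff/μ = 9.2063/11.0 = 0.83694
L = ρ/(1-ρ) = 0.83694/(1-0.83694) = 5.1327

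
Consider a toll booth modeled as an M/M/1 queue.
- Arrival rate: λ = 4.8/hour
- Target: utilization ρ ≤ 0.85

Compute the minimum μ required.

ρ = λ/μ, so μ = λ/ρ
μ ≥ 4.8/0.85 = 5.6471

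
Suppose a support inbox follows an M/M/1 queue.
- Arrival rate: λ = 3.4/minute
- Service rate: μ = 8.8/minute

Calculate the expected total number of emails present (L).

ρ = λ/μ = 3.4/8.8 = 0.3864
For M/M/1: L = λ/(μ-λ)
L = 3.4/(8.8-3.4) = 3.4/5.40
L = 0.6296 emails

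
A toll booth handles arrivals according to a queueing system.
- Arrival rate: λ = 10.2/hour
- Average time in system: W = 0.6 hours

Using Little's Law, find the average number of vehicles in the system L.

Little's Law: L = λW
L = 10.2 × 0.6 = 6.1200 vehicles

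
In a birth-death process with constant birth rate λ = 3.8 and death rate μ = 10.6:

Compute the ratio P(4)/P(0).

For constant rates: P(n)/P(0) = (λ/μ)^n
P(4)/P(0) = (3.8/10.6)^4 = 0.3585^4 = 0.01652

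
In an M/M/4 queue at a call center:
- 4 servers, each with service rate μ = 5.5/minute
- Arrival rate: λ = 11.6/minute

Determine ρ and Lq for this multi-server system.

Traffic intensity: ρ = λ/(cμ) = 11.6/(4×5.5) = 0.5273
Since ρ = 0.5273 < 1, system is stable.
Offered load a = λ/μ = cρ = 11.6/5.5 = 2.1091
P₀ = [ Σₙ₌₀^3 aⁿ/n! + a^4/(4!(1-ρ)) ]⁻¹
Σ = a^0/0! + a^1/1! + a^2/2! + a^3/3! = 1.00000 + 2.10909 + 2.22413 + 1.56363 = 6.8969
a^4/(4!(1-ρ)) = 19.7871/(24 × 0.472727) = 1.7441
P₀ = 1/(6.8969 + 1.7441) = 0.1157
Lq = P₀·a^4·ρ / (4!(1-ρ)²) = 0.1157 × 19.7871 × 0.5273 / (24 × 0.2235) = 0.2251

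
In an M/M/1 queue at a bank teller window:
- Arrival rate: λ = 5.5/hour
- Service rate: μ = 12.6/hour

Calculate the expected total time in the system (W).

First, compute utilization: ρ = λ/μ = 5.5/12.6 = 0.4365
For M/M/1: W = 1/(μ-λ)
W = 1/(12.6-5.5) = 1/7.10
W = 0.1408 hours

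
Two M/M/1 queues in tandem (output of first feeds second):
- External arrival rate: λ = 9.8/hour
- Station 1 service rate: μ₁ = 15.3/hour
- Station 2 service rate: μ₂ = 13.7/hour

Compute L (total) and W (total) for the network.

By Jackson's theorem, each station behaves as independent M/M/1.
Station 1: ρ₁ = 9.8/15.3 = 0.6405, L₁ = ρ₁/(1-ρ₁) = λ/(μ₁-λ) = 9.8/5.50 = 1.7818
Station 2: ρ₂ = 9.8/13.7 = 0.7153, L₂ = ρ₂/(1-ρ₂) = λ/(μ₂-λ) = 9.8/3.90 = 2.5128
Total: L = L₁ + L₂ = 1.7818 + 2.5128 = 4.2946
W = L/λ = 4.2946/9.8 = 0.4382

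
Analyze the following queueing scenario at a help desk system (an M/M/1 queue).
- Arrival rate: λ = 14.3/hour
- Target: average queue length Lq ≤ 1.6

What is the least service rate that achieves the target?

For M/M/1: Lq = λ²/(μ(μ-λ))
Need Lq ≤ 1.6, i.e. μ(μ-λ) ≥ λ²/1.6
μ² - 14.3μ - 204.49/1.6 ≥ 0  →  μ² - 14.3μ - 127.80625 ≥ 0
Quadratic formula (positive root): μ = [λ + √(λ² + 4×127.80625)]/2
Discriminant: 204.49 + 4×127.80625 = 715.7150, √715.7150 = 26.75285
μ ≥ (14.3 + 26.75285)/2 = 20.5264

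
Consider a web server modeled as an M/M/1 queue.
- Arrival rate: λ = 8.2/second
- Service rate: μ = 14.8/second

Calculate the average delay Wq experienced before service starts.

First, compute utilization: ρ = λ/μ = 8.2/14.8 = 0.5541
For M/M/1: Wq = λ/(μ(μ-λ))
Wq = 8.2/(14.8 × (14.8-8.2))
Wq = 8.2/(14.8 × 6.60)
Wq = 0.08395 seconds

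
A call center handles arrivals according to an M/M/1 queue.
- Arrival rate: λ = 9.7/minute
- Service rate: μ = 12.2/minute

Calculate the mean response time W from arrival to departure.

First, compute utilization: ρ = λ/μ = 9.7/12.2 = 0.7951
For M/M/1: W = 1/(μ-λ)
W = 1/(12.2-9.7) = 1/2.50
W = 0.4000 minutes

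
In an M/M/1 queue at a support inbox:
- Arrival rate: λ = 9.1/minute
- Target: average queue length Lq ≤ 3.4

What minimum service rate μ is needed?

For M/M/1: Lq = λ²/(μ(μ-λ))
Need Lq ≤ 3.4, i.e. μ(μ-λ) ≥ λ²/3.4
μ² - 9.1μ - 82.81/3.4 ≥ 0  →  μ² - 9.1μ - 24.35588 ≥ 0
Quadratic formula (positive root): μ = [λ + √(λ² + 4×24.35588)]/2
Discriminant: 82.81 + 4×24.35588 = 180.2335, √180.2335 = 13.4251
μ ≥ (9.1 + 13.4251)/2 = 11.2626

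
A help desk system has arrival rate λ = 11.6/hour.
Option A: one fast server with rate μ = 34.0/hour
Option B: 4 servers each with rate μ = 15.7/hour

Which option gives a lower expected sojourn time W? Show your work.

Option A: single server μ = 34.0 (M/M/1)
  ρ_A = 11.6/34.0 = 0.3412
  W_A = 1/(μ-λ) = 1/(34.0-11.6) = 1/22.40 = 0.04464

Option B: 4 servers μ = 15.7 (M/M/4)
  ρ_B = λ/(cμ) = 11.6/(4×15.7) = 0.1847
  Offered load a = λ/μ = cρ = 11.6/15.7 = 0.7389
  P₀ = [ Σₙ₌₀^3 aⁿ/n! + a^4/(4!(1-ρ)) ]⁻¹
  Σ = a^0/0! + a^1/1! + a^2/2! + a^3/3! = 1.0000 + 0.73885 + 0.27295 + 0.067224 = 2.0790
  a^4/(4!(1-ρ)) = 0.2980/(24 × 0.8153) = 0.01523
  P₀ = 1/(2.0790 + 0.01523) = 0.4775
  Lq = P₀·a^4·ρ / (4!(1-ρ)²) = 0.47750 × 0.29801 × 0.18471 / (24 × 0.66469) = 0.001648
  Wq_B = Lq/λ = 0.0016477/11.6 = 0.00014204
  W_B = Wq_B + 1/μ = 0.00014204 + 0.063694 = 0.06384

Since W_A = 0.04464 < W_B = 0.06384, Option A (single fast server) has the shorter time in system.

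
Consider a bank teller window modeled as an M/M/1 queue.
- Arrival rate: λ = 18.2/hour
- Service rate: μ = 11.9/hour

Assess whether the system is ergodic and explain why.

Stability requires ρ = λ/(cμ) < 1
ρ = 18.2/(1 × 11.9) = 18.2/11.90 = 1.5294
Since 1.5294 ≥ 1, the system is UNSTABLE.
Queue grows without bound. Need μ > λ = 18.2.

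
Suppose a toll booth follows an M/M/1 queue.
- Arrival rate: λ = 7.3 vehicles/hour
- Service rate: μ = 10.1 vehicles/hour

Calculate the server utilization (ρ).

Server utilization: ρ = λ/μ
ρ = 7.3/10.1 = 0.7228
The server is busy 72.28% of the time.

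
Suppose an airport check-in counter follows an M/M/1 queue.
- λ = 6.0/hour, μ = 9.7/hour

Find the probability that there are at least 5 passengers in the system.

ρ = λ/μ = 6.0/9.7 = 0.61856
P(N ≥ n) = ρⁿ
P(N ≥ 5) = 0.61856^5
P(N ≥ 5) = 0.09055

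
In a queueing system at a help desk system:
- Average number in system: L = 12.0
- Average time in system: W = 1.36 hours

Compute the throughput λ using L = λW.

Little's Law: L = λW, so λ = L/W
λ = 12.0/1.36 = 8.8235 tickets/hour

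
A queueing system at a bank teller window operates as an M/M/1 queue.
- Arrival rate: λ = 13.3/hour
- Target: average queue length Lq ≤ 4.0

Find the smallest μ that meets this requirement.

For M/M/1: Lq = λ²/(μ(μ-λ))
Need Lq ≤ 4.0, i.e. μ(μ-λ) ≥ λ²/4.0
μ² - 13.3μ - 176.89/4.0 ≥ 0  →  μ² - 13.3μ - 44.2225 ≥ 0
Quadratic formula (positive root): μ = [λ + √(λ² + 4×44.2225)]/2
Discriminant: 176.89 + 4×44.2225 = 353.7800, √353.7800 = 18.8090
μ ≥ (13.3 + 18.8090)/2 = 16.0545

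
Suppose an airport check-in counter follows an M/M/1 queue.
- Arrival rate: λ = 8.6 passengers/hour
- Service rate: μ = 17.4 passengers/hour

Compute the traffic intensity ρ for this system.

Server utilization: ρ = λ/μ
ρ = 8.6/17.4 = 0.4943
The server is busy 49.43% of the time.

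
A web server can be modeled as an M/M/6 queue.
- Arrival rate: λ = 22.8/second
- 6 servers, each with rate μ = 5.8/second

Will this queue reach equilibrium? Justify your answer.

Stability requires ρ = λ/(cμ) < 1
ρ = 22.8/(6 × 5.8) = 22.8/34.80 = 0.6552
Since 0.6552 < 1, the system is STABLE.
The servers are busy 65.52% of the time.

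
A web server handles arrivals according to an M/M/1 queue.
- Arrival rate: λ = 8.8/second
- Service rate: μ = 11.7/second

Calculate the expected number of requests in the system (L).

ρ = λ/μ = 8.8/11.7 = 0.7521
For M/M/1: L = λ/(μ-λ)
L = 8.8/(11.7-8.8) = 8.8/2.90
L = 3.0345 requests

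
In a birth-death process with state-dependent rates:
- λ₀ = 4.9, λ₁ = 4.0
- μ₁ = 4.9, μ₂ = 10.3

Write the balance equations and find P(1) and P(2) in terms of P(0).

Balance equations:
State 0: λ₀P₀ = μ₁P₁ → P₁ = (λ₀/μ₁)P₀ = (4.9/4.9)P₀ = 1.0000P₀
State 1: P₂ = (λ₀λ₁)/(μ₁μ₂)P₀ = (4.9×4.0)/(4.9×10.3)P₀ = 0.3883P₀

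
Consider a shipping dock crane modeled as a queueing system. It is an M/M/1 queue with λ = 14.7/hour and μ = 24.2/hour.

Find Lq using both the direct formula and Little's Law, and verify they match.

Method 1 (direct): Lq = λ²/(μ(μ-λ)) = 216.09/(24.2 × 9.50) = 0.9399

Method 2 (Little's Law):
W = 1/(μ-λ) = 1/9.50 = 0.10526
Wq = W - 1/μ = 0.10526 - 0.041322 = 0.06394
Lq = λWq = 14.7 × 0.06394 = 0.9399 ✔ (matches Method 1)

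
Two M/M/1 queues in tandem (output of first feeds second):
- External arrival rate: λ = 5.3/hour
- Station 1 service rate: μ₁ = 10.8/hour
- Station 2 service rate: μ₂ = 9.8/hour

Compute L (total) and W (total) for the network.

By Jackson's theorem, each station behaves as independent M/M/1.
Station 1: ρ₁ = 5.3/10.8 = 0.4907, L₁ = ρ₁/(1-ρ₁) = λ/(μ₁-λ) = 5.3/5.50 = 0.9636
Station 2: ρ₂ = 5.3/9.8 = 0.5408, L₂ = ρ₂/(1-ρ₂) = λ/(μ₂-λ) = 5.3/4.50 = 1.1778
Total: L = L₁ + L₂ = 0.9636 + 1.1778 = 2.1414
W = L/λ = 2.1414/5.3 = 0.4040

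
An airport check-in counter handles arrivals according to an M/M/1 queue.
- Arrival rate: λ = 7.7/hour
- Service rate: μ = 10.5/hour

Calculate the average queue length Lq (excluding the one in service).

ρ = λ/μ = 7.7/10.5 = 0.7333
For M/M/1: Lq = λ²/(μ(μ-λ))
Lq = 59.29/(10.5 × 2.80)
Lq = 2.0167 passengers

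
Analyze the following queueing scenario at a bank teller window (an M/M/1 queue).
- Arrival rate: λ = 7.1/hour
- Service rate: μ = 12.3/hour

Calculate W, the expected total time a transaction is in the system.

First, compute utilization: ρ = λ/μ = 7.1/12.3 = 0.5772
For M/M/1: W = 1/(μ-λ)
W = 1/(12.3-7.1) = 1/5.20
W = 0.1923 hours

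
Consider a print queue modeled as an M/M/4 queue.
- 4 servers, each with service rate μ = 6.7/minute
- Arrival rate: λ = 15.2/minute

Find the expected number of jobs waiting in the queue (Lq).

Traffic intensity: ρ = λ/(cμ) = 15.2/(4×6.7) = 0.5672
Since ρ = 0.5672 < 1, system is stable.
Offered load a = λ/μ = cρ = 15.2/6.7 = 2.2687
P₀ = [ Σₙ₌₀^3 aⁿ/n! + a^4/(4!(1-ρ)) ]⁻¹
Σ = a^0/0! + a^1/1! + a^2/2! + a^3/3! = 1.00000 + 2.26866 + 2.57340 + 1.94605 = 7.7881
a^4/(4!(1-ρ)) = 26.4896/(24 × 0.43284) = 2.5500
P₀ = 1/(7.7881 + 2.5500) = 0.09673
Lq = P₀·a^4·ρ / (4!(1-ρ)²) = 0.096729 × 26.4896 × 0.56716 / (24 × 0.18735) = 0.3232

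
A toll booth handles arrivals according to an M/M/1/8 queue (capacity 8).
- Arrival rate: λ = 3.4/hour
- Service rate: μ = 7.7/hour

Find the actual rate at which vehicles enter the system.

ρ = λ/μ = 3.4/7.7 = 0.4415584
P₀ = (1-ρ)/(1-ρ^(K+1)) = (1-0.4415584)/(1-0.4415584^9) = 0.55844/0.99936 = 0.5588
P_K = P₀×ρ^K = 0.5588 × 0.4415584^8 = 0.5588 × 0.001445 = 0.0008075
λ_eff = λ(1-P_K) = 3.4 × (1 - 0.0008075) = 3.4 × 0.9992 = 3.3973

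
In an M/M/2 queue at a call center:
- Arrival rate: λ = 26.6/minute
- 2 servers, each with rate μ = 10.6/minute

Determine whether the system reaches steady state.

Stability requires ρ = λ/(cμ) < 1
ρ = 26.6/(2 × 10.6) = 26.6/21.20 = 1.2547
Since 1.2547 ≥ 1, the system is UNSTABLE.
Need c > λ/μ = 26.6/10.6 = 2.51.
Minimum servers needed: c = 3.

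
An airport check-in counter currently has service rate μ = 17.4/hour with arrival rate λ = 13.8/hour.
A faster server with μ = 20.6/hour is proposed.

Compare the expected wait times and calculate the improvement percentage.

System 1: ρ₁ = 13.8/17.4 = 0.7931, W₁ = 1/(17.4-13.8) = 0.27778
System 2: ρ₂ = 13.8/20.6 = 0.6699, W₂ = 1/(20.6-13.8) = 0.14706
Improvement: (W₁-W₂)/W₁ = (0.27778-0.14706)/0.27778 = 47.06%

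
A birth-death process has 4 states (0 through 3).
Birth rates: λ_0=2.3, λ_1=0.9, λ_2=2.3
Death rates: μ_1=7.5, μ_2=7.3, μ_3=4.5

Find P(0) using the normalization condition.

Ratios P(n)/P(0) = (λ₀···λₙ₋₁)/(μ₁···μₙ):
P(1)/P(0) = (2.3)/(7.5) = 0.3067
P(2)/P(0) = (2.3×0.9)/(7.5×7.3) = 0.03781
P(3)/P(0) = (2.3×0.9×2.3)/(7.5×7.3×4.5) = 0.01932

Normalization: ∑ P(n) = 1
P(0) × (1.0000 + 0.3067 + 0.03781 + 0.01932) = 1
P(0) × 1.3638 = 1
P(0) = 1/1.3638 = 0.7332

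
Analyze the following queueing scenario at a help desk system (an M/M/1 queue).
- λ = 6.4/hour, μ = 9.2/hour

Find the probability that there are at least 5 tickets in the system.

ρ = λ/μ = 6.4/9.2 = 0.69565
P(N ≥ n) = ρⁿ
P(N ≥ 5) = 0.69565^5
P(N ≥ 5) = 0.1629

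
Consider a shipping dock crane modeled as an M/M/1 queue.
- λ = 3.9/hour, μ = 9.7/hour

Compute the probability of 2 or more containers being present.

ρ = λ/μ = 3.9/9.7 = 0.4021
P(N ≥ n) = ρⁿ
P(N ≥ 2) = 0.4021^2
P(N ≥ 2) = 0.1617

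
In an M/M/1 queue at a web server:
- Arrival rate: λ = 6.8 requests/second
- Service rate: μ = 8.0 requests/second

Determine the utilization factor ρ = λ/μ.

Server utilization: ρ = λ/μ
ρ = 6.8/8.0 = 0.8500
The server is busy 85.00% of the time.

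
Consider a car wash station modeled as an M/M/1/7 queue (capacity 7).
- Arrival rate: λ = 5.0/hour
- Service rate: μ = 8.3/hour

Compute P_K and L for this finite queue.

ρ = λ/μ = 5.0/8.3 = 0.60241
P₀ = (1-ρ)/(1-ρ^(K+1)) = (1-0.60241)/(1-0.60241^8) = 0.3976/0.9827 = 0.4046
P_K = P₀×ρ^K = 0.4046 × 0.60241^7 = 0.4046 × 0.02879 = 0.01165
Blocking probability P_7 = 0.01165 (1.16%)
L = ρ[1 - (K+1)ρ^K + Kρ^(K+1)] / [(1-ρ)(1-ρ^(K+1))]
L = 0.60241 × (1 - 8×0.028790 + 7×0.017344) / ((1 - 0.60241) × (1 - 0.017344)) = 1.3740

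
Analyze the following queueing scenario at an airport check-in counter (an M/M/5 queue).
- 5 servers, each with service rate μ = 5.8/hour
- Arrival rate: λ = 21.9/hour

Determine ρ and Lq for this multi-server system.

Traffic intensity: ρ = λ/(cμ) = 21.9/(5×5.8) = 0.7552
Since ρ = 0.7552 < 1, system is stable.
Offered load a = λ/μ = cρ = 21.9/5.8 = 3.7759
P₀ = [ Σₙ₌₀^4 aⁿ/n! + a^5/(5!(1-ρ)) ]⁻¹
Σ = a^0/0! + a^1/1! + a^2/2! + a^3/3! + a^4/4! = 1.00000 + 3.77586 + 7.12857 + 8.97216 + 8.46941 = 29.3460
a^5/(5!(1-ρ)) = 767.5039/(120 × 0.2448276) = 26.1240
P₀ = 1/(29.3460 + 26.1240) = 0.01803
Lq = P₀·a^5·ρ / (5!(1-ρ)²) = 0.018028 × 767.5039 × 0.75517 / (120 × 0.059941) = 1.4527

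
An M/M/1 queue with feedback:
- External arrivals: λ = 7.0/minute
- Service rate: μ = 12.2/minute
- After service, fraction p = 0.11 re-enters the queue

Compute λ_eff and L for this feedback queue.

Effective arrival rate: λ_eff = λ/(1-p) = 7.0/(1-0.11) = 7.0/0.89 = 7.8652
ρ = λ_eff/μ = 7.8652/12.2 = 0.64469
L = ρ/(1-ρ) = 0.64469/(1-0.64469) = 1.8144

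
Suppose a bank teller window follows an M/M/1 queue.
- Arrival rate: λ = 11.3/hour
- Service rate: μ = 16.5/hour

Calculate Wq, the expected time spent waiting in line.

First, compute utilization: ρ = λ/μ = 11.3/16.5 = 0.6848
For M/M/1: Wq = λ/(μ(μ-λ))
Wq = 11.3/(16.5 × (16.5-11.3))
Wq = 11.3/(16.5 × 5.20)
Wq = 0.1317 hours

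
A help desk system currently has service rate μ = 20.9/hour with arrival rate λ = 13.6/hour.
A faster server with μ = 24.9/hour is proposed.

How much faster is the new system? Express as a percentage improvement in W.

System 1: ρ₁ = 13.6/20.9 = 0.6507, W₁ = 1/(20.9-13.6) = 0.1370
System 2: ρ₂ = 13.6/24.9 = 0.5462, W₂ = 1/(24.9-13.6) = 0.08850
Improvement: (W₁-W₂)/W₁ = (0.1370-0.08850)/0.1370 = 35.40%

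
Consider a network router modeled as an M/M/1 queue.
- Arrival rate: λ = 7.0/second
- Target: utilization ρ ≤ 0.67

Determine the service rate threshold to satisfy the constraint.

ρ = λ/μ, so μ = λ/ρ
μ ≥ 7.0/0.67 = 10.4478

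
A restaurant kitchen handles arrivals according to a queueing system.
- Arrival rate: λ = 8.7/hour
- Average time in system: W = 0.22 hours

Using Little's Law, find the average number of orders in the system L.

Little's Law: L = λW
L = 8.7 × 0.22 = 1.9140 orders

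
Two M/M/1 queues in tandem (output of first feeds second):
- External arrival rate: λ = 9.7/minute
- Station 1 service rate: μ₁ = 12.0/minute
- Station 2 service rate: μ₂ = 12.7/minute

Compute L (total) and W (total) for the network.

By Jackson's theorem, each station behaves as independent M/M/1.
Station 1: ρ₁ = 9.7/12.0 = 0.8083, L₁ = ρ₁/(1-ρ₁) = λ/(μ₁-λ) = 9.7/2.30 = 4.2174
Station 2: ρ₂ = 9.7/12.7 = 0.7638, L₂ = ρ₂/(1-ρ₂) = λ/(μ₂-λ) = 9.7/3.00 = 3.2333
Total: L = L₁ + L₂ = 4.2174 + 3.2333 = 7.4507
W = L/λ = 7.4507/9.7 = 0.7681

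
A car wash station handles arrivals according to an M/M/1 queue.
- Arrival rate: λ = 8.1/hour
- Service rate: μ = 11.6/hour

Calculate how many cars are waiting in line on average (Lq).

ρ = λ/μ = 8.1/11.6 = 0.6983
For M/M/1: Lq = λ²/(μ(μ-λ))
Lq = 65.61/(11.6 × 3.50)
Lq = 1.6160 cars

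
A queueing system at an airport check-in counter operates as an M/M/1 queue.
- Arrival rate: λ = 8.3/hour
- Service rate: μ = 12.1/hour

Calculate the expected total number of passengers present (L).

ρ = λ/μ = 8.3/12.1 = 0.6860
For M/M/1: L = λ/(μ-λ)
L = 8.3/(12.1-8.3) = 8.3/3.80
L = 2.1842 passengers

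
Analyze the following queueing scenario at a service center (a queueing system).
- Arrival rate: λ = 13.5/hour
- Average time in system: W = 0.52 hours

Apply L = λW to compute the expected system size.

Little's Law: L = λW
L = 13.5 × 0.52 = 7.0200 customers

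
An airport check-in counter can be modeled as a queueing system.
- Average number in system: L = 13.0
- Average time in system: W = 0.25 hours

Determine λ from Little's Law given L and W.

Little's Law: L = λW, so λ = L/W
λ = 13.0/0.25 = 52.0000 passengers/hour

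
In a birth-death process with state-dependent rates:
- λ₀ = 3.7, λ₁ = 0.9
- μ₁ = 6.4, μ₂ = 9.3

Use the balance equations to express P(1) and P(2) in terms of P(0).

Balance equations:
State 0: λ₀P₀ = μ₁P₁ → P₁ = (λ₀/μ₁)P₀ = (3.7/6.4)P₀ = 0.5781P₀
State 1: P₂ = (λ₀λ₁)/(μ₁μ₂)P₀ = (3.7×0.9)/(6.4×9.3)P₀ = 0.05595P₀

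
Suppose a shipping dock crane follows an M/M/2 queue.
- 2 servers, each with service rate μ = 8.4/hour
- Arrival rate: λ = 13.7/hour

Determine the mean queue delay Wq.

Traffic intensity: ρ = λ/(cμ) = 13.7/(2×8.4) = 0.8155
Since ρ = 0.8155 < 1, system is stable.
Offered load a = λ/μ = cρ = 13.7/8.4 = 1.6310
P₀ = [ Σₙ₌₀^1 aⁿ/n! + a^2/(2!(1-ρ)) ]⁻¹
Σ = a^0/0! + a^1/1! = 1.0000 + 1.6310 = 2.6310
a^2/(2!(1-ρ)) = 2.66001/(2 × 0.184524) = 7.2078
P₀ = 1/(2.6310 + 7.2078) = 0.1016
Lq = P₀·a^2·ρ / (2!(1-ρ)²) = 0.10164 × 2.6600 × 0.81548 / (2 × 0.034049) = 3.2376
Wq = Lq/λ = 3.2376/13.7 = 0.2363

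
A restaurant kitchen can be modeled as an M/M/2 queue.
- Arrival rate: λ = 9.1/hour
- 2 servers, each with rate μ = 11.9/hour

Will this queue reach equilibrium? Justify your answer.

Stability requires ρ = λ/(cμ) < 1
ρ = 9.1/(2 × 11.9) = 9.1/23.80 = 0.3824
Since 0.3824 < 1, the system is STABLE.
The servers are busy 38.24% of the time.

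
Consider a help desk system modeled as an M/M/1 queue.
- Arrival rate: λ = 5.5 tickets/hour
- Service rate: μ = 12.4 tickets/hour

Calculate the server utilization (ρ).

Server utilization: ρ = λ/μ
ρ = 5.5/12.4 = 0.4435
The server is busy 44.35% of the time.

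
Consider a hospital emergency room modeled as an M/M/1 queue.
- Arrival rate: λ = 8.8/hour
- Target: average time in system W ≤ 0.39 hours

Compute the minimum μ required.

For M/M/1: W = 1/(μ-λ)
Need W ≤ 0.39, so 1/(μ-λ) ≤ 0.39
μ - λ ≥ 1/0.39 = 2.5641
μ ≥ 8.8 + 2.5641 = 11.3641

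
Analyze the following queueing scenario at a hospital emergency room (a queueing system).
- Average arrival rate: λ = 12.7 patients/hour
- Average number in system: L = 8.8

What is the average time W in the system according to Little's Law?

Little's Law: L = λW, so W = L/λ
W = 8.8/12.7 = 0.6929 hours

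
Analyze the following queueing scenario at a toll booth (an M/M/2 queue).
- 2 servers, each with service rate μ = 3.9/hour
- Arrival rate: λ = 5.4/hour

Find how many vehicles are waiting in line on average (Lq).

Traffic intensity: ρ = λ/(cμ) = 5.4/(2×3.9) = 0.6923
Since ρ = 0.6923 < 1, system is stable.
Offered load a = λ/μ = cρ = 5.4/3.9 = 1.3846
P₀ = [ Σₙ₌₀^1 aⁿ/n! + a^2/(2!(1-ρ)) ]⁻¹
Σ = a^0/0! + a^1/1! = 1.0000 + 1.3846 = 2.3846
a^2/(2!(1-ρ)) = 1.9172/(2 × 0.3077) = 3.1154
P₀ = 1/(2.3846 + 3.1154) = 0.1818
Lq = P₀·a^2·ρ / (2!(1-ρ)²) = 0.18182 × 1.9172 × 0.69231 / (2 × 0.094675) = 1.2745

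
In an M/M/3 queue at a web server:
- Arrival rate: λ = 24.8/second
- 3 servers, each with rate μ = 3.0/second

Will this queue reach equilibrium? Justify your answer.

Stability requires ρ = λ/(cμ) < 1
ρ = 24.8/(3 × 3.0) = 24.8/9.00 = 2.7556
Since 2.7556 ≥ 1, the system is UNSTABLE.
Need c > λ/μ = 24.8/3.0 = 8.27.
Minimum servers needed: c = 9.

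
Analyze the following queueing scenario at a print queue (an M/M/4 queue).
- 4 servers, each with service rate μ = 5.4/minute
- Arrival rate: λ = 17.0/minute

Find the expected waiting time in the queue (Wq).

Traffic intensity: ρ = λ/(cμ) = 17.0/(4×5.4) = 0.7870
Since ρ = 0.7870 < 1, system is stable.
Offered load a = λ/μ = cρ = 17.0/5.4 = 3.1481
P₀ = [ Σₙ₌₀^3 aⁿ/n! + a^4/(4!(1-ρ)) ]⁻¹
Σ = a^0/0! + a^1/1! + a^2/2! + a^3/3! = 1.00000 + 3.14815 + 4.95542 + 5.20013 = 14.3037
a^4/(4!(1-ρ)) = 98.2247/(24 × 0.212963) = 19.2179
P₀ = 1/(14.3037 + 19.2179) = 0.02983
Lq = P₀·a^4·ρ / (4!(1-ρ)²) = 0.02983 × 98.2247 × 0.7870 / (24 × 0.04535) = 2.1187
Wq = Lq/λ = 2.1187/17.0 = 0.1246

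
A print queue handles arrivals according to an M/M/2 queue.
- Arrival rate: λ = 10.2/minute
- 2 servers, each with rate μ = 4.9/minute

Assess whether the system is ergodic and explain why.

Stability requires ρ = λ/(cμ) < 1
ρ = 10.2/(2 × 4.9) = 10.2/9.80 = 1.0408
Since 1.0408 ≥ 1, the system is UNSTABLE.
Need c > λ/μ = 10.2/4.9 = 2.08.
Minimum servers needed: c = 3.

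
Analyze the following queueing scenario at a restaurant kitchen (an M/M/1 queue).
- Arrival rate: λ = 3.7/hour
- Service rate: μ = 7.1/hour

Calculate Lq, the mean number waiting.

ρ = λ/μ = 3.7/7.1 = 0.5211
For M/M/1: Lq = λ²/(μ(μ-λ))
Lq = 13.69/(7.1 × 3.40)
Lq = 0.5671 orders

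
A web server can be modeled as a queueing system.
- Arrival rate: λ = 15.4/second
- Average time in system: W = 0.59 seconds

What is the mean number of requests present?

Little's Law: L = λW
L = 15.4 × 0.59 = 9.0860 requests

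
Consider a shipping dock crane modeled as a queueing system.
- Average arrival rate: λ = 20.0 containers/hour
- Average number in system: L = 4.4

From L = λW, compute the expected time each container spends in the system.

Little's Law: L = λW, so W = L/λ
W = 4.4/20.0 = 0.2200 hours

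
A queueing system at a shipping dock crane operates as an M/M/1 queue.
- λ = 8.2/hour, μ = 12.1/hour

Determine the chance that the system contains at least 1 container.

ρ = λ/μ = 8.2/12.1 = 0.6777
P(N ≥ n) = ρⁿ
P(N ≥ 1) = 0.6777^1
P(N ≥ 1) = 0.6777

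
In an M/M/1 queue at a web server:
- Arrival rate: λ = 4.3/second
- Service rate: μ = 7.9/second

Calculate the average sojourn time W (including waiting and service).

First, compute utilization: ρ = λ/μ = 4.3/7.9 = 0.5443
For M/M/1: W = 1/(μ-λ)
W = 1/(7.9-4.3) = 1/3.60
W = 0.2778 seconds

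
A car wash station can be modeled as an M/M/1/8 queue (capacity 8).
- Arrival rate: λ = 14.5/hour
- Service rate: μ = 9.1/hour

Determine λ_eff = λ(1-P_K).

ρ = λ/μ = 14.5/9.1 = 1.5934
P₀ = (1-ρ)/(1-ρ^(K+1)) = (1-1.5934)/(1-1.5934^9) = -0.5934/-65.2100 = 0.009100
P_K = P₀×ρ^K = 0.009100 × 1.5934^8 = 0.009100 × 41.5526 = 0.3781
λ_eff = λ(1-P_K) = 14.5 × (1 - 0.378125) = 14.5 × 0.621875 = 9.0172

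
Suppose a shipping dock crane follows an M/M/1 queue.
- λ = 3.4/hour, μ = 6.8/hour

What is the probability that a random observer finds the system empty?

ρ = λ/μ = 3.4/6.8 = 0.5000
P(0) = 1 - ρ = 1 - 0.5000 = 0.5000
The server is idle 50.00% of the time.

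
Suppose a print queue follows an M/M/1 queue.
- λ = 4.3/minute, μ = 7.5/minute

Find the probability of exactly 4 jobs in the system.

ρ = λ/μ = 4.3/7.5 = 0.57333
P(n) = (1-ρ)ρⁿ
P(4) = (1-0.57333) × 0.57333^4
P(4) = 0.42667 × 0.10805
P(4) = 0.04610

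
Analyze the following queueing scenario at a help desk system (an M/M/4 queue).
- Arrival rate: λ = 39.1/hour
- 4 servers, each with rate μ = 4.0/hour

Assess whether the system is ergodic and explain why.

Stability requires ρ = λ/(cμ) < 1
ρ = 39.1/(4 × 4.0) = 39.1/16.00 = 2.4438
Since 2.4438 ≥ 1, the system is UNSTABLE.
Need c > λ/μ = 39.1/4.0 = 9.78.
Minimum servers needed: c = 10.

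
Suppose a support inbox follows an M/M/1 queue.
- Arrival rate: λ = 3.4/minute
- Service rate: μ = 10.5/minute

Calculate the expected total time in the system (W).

First, compute utilization: ρ = λ/μ = 3.4/10.5 = 0.3238
For M/M/1: W = 1/(μ-λ)
W = 1/(10.5-3.4) = 1/7.10
W = 0.1408 minutes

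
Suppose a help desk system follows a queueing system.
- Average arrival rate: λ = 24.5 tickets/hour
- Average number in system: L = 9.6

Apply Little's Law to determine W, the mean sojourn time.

Little's Law: L = λW, so W = L/λ
W = 9.6/24.5 = 0.3918 hours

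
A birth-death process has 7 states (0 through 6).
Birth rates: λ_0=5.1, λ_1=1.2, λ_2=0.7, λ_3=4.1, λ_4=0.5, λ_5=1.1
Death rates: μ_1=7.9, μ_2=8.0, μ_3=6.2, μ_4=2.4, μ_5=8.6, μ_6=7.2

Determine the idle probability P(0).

Ratios P(n)/P(0) = (λ₀···λₙ₋₁)/(μ₁···μₙ):
P(1)/P(0) = (5.1)/(7.9) = 0.6456
P(2)/P(0) = (5.1×1.2)/(7.9×8.0) = 0.09684
P(3)/P(0) = (5.1×1.2×0.7)/(7.9×8.0×6.2) = 0.01093
P(4)/P(0) = (5.1×1.2×0.7×4.1)/(7.9×8.0×6.2×2.4) = 0.01868
P(5)/P(0) = (5.1×1.2×0.7×4.1×0.5)/(7.9×8.0×6.2×2.4×8.6) = 0.001086
P(6)/P(0) = (5.1×1.2×0.7×4.1×0.5×1.1)/(7.9×8.0×6.2×2.4×8.6×7.2) = 0.0001659

Normalization: ∑ P(n) = 1
P(0) × (1.0000 + 0.6456 + 0.09684 + 0.01093 + 0.01868 + 0.001086 + 0.0001659) = 1
P(0) × 1.7733 = 1
P(0) = 1/1.7733 = 0.5639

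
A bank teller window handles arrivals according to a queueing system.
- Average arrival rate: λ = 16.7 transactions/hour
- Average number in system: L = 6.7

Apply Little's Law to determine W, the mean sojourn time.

Little's Law: L = λW, so W = L/λ
W = 6.7/16.7 = 0.4012 hours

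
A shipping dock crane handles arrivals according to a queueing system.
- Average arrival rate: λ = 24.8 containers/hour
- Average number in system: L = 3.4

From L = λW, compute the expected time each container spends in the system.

Little's Law: L = λW, so W = L/λ
W = 3.4/24.8 = 0.1371 hours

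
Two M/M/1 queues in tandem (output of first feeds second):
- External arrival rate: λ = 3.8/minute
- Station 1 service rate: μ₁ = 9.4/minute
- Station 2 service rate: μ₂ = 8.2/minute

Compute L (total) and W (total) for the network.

By Jackson's theorem, each station behaves as independent M/M/1.
Station 1: ρ₁ = 3.8/9.4 = 0.4043, L₁ = ρ₁/(1-ρ₁) = λ/(μ₁-λ) = 3.8/5.60 = 0.6786
Station 2: ρ₂ = 3.8/8.2 = 0.4634, L₂ = ρ₂/(1-ρ₂) = λ/(μ₂-λ) = 3.8/4.40 = 0.8636
Total: L = L₁ + L₂ = 0.6786 + 0.8636 = 1.5422
W = L/λ = 1.5422/3.8 = 0.4058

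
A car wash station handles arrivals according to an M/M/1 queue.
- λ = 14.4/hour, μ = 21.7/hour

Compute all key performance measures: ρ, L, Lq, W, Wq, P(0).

Step 1: ρ = λ/μ = 14.4/21.7 = 0.6636
Step 2: L = λ/(μ-λ) = 14.4/7.30 = 1.9726
Step 3: Lq = λ²/(μ(μ-λ)) = 207.36/(21.7×7.30) = 1.3090
Step 4: W = 1/(μ-λ) = 1/7.30 = 0.136986
Step 5: Wq = λ/(μ(μ-λ)) = 14.4/(21.7×7.30) = 0.09090
Step 6: P(0) = 1-ρ = 0.3364
Verify: L = λW = 14.4×0.136986 = 1.9726 ✔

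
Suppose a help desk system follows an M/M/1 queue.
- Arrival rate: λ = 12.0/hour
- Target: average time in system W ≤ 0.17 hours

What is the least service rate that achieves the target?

For M/M/1: W = 1/(μ-λ)
Need W ≤ 0.17, so 1/(μ-λ) ≤ 0.17
μ - λ ≥ 1/0.17 = 5.8824
μ ≥ 12.0 + 5.8824 = 17.8824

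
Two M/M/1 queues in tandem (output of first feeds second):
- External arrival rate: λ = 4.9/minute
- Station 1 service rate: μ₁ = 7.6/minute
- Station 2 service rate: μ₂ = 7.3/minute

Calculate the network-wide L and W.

By Jackson's theorem, each station behaves as independent M/M/1.
Station 1: ρ₁ = 4.9/7.6 = 0.6447, L₁ = ρ₁/(1-ρ₁) = λ/(μ₁-λ) = 4.9/2.70 = 1.8148
Station 2: ρ₂ = 4.9/7.3 = 0.6712, L₂ = ρ₂/(1-ρ₂) = λ/(μ₂-λ) = 4.9/2.40 = 2.0417
Total: L = L₁ + L₂ = 1.8148 + 2.0417 = 3.8565
W = L/λ = 3.8565/4.9 = 0.7870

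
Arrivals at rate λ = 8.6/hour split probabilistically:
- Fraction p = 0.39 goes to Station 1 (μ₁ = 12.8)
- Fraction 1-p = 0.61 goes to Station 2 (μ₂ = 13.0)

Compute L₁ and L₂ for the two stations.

Effective rates: λ₁ = 8.6×0.39 = 3.354, λ₂ = 8.6×0.61 = 5.246
Station 1: ρ₁ = 3.354/12.8 = 0.26203, L₁ = ρ₁/(1-ρ₁) = 0.26203/(1-0.26203) = 0.3551
Station 2: ρ₂ = 5.246/13.0 = 0.40354, L₂ = ρ₂/(1-ρ₂) = 0.40354/(1-0.40354) = 0.6766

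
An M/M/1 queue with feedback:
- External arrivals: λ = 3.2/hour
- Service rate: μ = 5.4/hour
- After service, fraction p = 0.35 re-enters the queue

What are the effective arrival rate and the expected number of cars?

Effective arrival rate: λ_eff = λ/(1-p) = 3.2/(1-0.35) = 3.2/0.65 = 4.92308
ρ = λ_eff/μ = 4.92308/5.4 = 0.911681
L = ρ/(1-ρ) = 0.911681/(1-0.911681) = 10.3226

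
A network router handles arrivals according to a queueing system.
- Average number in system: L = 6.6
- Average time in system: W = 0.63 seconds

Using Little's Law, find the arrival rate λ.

Little's Law: L = λW, so λ = L/W
λ = 6.6/0.63 = 10.4762 packets/second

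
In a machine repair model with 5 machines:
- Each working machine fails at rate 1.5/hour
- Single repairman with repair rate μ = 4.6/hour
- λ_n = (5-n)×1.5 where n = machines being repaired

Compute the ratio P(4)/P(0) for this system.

P(4)/P(0) = ∏_{i=0}^{4-1} λ_i/μ_{i+1}
= (5-0)×1.5/4.6 × (5-1)×1.5/4.6 × (5-2)×1.5/4.6 × (5-3)×1.5/4.6
= 1.3568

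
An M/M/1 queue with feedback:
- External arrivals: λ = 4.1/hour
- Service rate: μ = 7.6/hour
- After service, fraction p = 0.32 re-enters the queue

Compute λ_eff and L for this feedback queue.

Effective arrival rate: λ_eff = λ/(1-p) = 4.1/(1-0.32) = 4.1/0.68 = 6.029412
ρ = λ_eff/μ = 6.029412/7.6 = 0.793344
L = ρ/(1-ρ) = 0.793344/(1-0.793344) = 3.8390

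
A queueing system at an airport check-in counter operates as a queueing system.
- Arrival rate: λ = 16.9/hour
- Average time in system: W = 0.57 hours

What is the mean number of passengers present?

Little's Law: L = λW
L = 16.9 × 0.57 = 9.6330 passengers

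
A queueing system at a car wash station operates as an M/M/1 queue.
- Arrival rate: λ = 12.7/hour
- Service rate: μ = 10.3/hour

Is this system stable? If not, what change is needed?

Stability requires ρ = λ/(cμ) < 1
ρ = 12.7/(1 × 10.3) = 12.7/10.30 = 1.2330
Since 1.2330 ≥ 1, the system is UNSTABLE.
Queue grows without bound. Need μ > λ = 12.7.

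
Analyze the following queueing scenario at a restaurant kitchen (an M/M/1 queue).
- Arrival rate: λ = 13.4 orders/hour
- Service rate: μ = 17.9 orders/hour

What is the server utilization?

Server utilization: ρ = λ/μ
ρ = 13.4/17.9 = 0.7486
The server is busy 74.86% of the time.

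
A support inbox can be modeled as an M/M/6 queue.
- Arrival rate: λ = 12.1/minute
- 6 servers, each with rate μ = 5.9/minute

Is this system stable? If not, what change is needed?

Stability requires ρ = λ/(cμ) < 1
ρ = 12.1/(6 × 5.9) = 12.1/35.40 = 0.3418
Since 0.3418 < 1, the system is STABLE.
The servers are busy 34.18% of the time.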